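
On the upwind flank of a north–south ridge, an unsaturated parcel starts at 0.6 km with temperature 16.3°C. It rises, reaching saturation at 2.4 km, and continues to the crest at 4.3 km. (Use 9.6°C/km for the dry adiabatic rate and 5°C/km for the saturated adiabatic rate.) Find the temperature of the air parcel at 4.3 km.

600 → 2400 m (dry, 9.6°C/km): ΔT = -9.6 × 1.8 = -17.28°C → T = -0.98°C
2400 → 4300 m (saturated, 5°C/km): ΔT = -5 × 1.9 = -9.5°C → T = -10.48°C

-10.48°C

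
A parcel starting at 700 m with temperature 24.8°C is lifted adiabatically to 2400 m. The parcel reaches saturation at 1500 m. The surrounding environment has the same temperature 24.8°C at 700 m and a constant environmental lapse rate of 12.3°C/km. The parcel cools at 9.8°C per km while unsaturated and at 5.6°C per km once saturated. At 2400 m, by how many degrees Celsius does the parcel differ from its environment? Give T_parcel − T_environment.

+8.03°C (parcel warmer than environment)

Parcel:
  700 → 1500 m (dry, 9.8°C/km): ΔT = -9.8 × 0.8 = -7.84°C → T = 16.96°C
  1500 → 2400 m (saturated, 5.6°C/km): ΔT = -5.6 × 0.9 = -5.04°C → T = 11.92°C
Environment:
  700 → 2400 m (environment, 12.3°C/km): ΔT = -12.3 × 1.7 = -20.91°C → T = 3.89°C
T_parcel − T_env = 11.92 − 3.89 = +8.03°C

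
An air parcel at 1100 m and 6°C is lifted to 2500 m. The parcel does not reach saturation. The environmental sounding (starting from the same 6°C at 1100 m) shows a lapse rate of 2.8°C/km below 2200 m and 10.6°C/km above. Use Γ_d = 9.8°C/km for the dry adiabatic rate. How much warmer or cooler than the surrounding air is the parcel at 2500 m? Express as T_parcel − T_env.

-7.46°C (parcel cooler than environment)

Parcel:
  Dry to 2500 m: -9.8 × 1.4 km = -13.72°C, so T = -7.72°C.
Environment:
  Environment, lower layer to 2200 m: -2.8 × 1.1 km = -3.08°C, so T = 2.92°C.
  Environment, upper layer to 2500 m: -10.6 × 0.3 km = -3.18°C, so T = -0.26°C.
T_parcel − T_env = -7.72 − (-0.26) = -7.46°C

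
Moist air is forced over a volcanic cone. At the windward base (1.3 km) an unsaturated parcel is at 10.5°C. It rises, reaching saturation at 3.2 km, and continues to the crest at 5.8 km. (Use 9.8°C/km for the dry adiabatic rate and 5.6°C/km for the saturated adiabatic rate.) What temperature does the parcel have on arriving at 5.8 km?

-22.68°C

From 1300 m to 3200 m (dry): cools by 9.8 × 1.9 = 18.62°C, giving -8.12°C.
From 3200 m to 5800 m (saturated): cools by 5.6 × 2.6 = 14.56°C, giving -22.68°C.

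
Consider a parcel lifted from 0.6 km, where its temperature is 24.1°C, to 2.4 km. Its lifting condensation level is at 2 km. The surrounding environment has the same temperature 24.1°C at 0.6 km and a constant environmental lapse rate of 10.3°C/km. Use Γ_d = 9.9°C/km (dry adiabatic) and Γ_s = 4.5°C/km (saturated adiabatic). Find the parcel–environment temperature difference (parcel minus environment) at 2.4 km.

+2.88°C (parcel warmer than environment)

Parcel:
  From 600 m to 2000 m (dry): cools by 9.9 × 1.4 = 13.86°C, giving 10.24°C.
  From 2000 m to 2400 m (saturated): cools by 4.5 × 0.4 = 1.8°C, giving 8.44°C.
Environment:
  From 600 m to 2400 m (environment): cools by 10.3 × 1.8 = 18.54°C, giving 5.56°C.
T_parcel − T_env = 8.44 − 5.56 = +2.88°C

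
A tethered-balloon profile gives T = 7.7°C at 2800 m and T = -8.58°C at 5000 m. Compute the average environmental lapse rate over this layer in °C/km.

7.4°C/km

Γ = −ΔT/Δz = (7.7 − (-8.58)) / (5000 − 2800) m
  = 16.28°C / 2.2 km = 7.4°C/km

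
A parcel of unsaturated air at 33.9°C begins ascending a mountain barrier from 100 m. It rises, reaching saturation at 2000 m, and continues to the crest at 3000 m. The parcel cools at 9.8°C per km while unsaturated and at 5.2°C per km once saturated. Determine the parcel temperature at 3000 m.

From 100 m to 2000 m (dry): cools by 9.8 × 1.9 = 18.62°C, giving 15.28°C.
From 2000 m to 3000 m (saturated): cools by 5.2 × 1 = 5.2°C, giving 10.08°C.

10.08°C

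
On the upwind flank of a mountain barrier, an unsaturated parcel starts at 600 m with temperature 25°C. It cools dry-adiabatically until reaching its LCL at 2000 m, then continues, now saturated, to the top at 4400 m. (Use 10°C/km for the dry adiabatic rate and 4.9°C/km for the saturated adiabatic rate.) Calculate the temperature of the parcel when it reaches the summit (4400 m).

-0.76°C

From 600 m to 2000 m (dry): cools by 10 × 1.4 = 14°C, giving 11°C.
From 2000 m to 4400 m (saturated): cools by 4.9 × 2.4 = 11.76°C, giving -0.76°C.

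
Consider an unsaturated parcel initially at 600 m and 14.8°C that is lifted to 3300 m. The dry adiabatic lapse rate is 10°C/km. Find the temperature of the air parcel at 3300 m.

Dry adiabatic to 3300 m: -10 × 2.7 km = -27°C, so T = -12.2°C.

-12.2°C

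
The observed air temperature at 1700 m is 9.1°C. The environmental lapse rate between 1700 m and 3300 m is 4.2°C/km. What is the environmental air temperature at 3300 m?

From 1700 m to 3300 m (environmental): cools by 4.2 × 1.6 = 6.72°C, giving 2.38°C.

2.38°C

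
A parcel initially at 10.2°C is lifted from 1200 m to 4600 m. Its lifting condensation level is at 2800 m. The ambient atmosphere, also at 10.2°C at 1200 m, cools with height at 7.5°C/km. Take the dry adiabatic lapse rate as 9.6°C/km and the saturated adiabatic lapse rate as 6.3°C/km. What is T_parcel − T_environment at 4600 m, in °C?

-1.2°C (parcel cooler than environment)

Parcel:
  From 1200 m to 2800 m (dry): cools by 9.6 × 1.6 = 15.36°C, giving -5.16°C.
  From 2800 m to 4600 m (saturated): cools by 6.3 × 1.8 = 11.34°C, giving -16.5°C.
Environment:
  From 1200 m to 4600 m (environment): cools by 7.5 × 3.4 = 25.5°C, giving -15.3°C.
T_parcel − T_env = -16.5 − (-15.3) = -1.2°C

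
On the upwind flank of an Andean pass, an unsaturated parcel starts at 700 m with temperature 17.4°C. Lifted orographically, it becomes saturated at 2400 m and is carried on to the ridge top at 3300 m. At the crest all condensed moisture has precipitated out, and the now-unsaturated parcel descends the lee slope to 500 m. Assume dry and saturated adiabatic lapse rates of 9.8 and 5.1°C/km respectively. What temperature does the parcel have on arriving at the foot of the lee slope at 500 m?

23.59°C

700–2400 m, dry: Δz = 1.7 km ⇒ ΔT = -16.66°C; T = 0.74°C
2400–3300 m, saturated: Δz = 0.9 km ⇒ ΔT = -4.59°C; T = -3.85°C
3300–500 m, dry descent: Δz = 2.8 km ⇒ ΔT = +27.44°C; T = 23.59°C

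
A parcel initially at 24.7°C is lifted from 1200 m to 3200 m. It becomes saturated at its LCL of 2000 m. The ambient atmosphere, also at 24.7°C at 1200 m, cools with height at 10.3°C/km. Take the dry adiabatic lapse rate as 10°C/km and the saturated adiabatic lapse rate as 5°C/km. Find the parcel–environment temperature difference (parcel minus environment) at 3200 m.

+6.6°C (parcel warmer than environment)

Parcel:
  1200 → 2000 m (dry, 10°C/km): ΔT = -10 × 0.8 = -8°C → T = 16.7°C
  2000 → 3200 m (saturated, 5°C/km): ΔT = -5 × 1.2 = -6°C → T = 10.7°C
Environment:
  1200 → 3200 m (environment, 10.3°C/km): ΔT = -10.3 × 2 = -20.6°C → T = 4.1°C
T_parcel − T_env = 10.7 − 4.1 = +6.6°C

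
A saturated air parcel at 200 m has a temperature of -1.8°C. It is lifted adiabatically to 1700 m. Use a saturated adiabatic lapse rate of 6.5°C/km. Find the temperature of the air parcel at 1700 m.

-11.55°C

From 200 m to 1700 m (saturated adiabatic): cools by 6.5 × 1.5 = 9.75°C, giving -11.55°C.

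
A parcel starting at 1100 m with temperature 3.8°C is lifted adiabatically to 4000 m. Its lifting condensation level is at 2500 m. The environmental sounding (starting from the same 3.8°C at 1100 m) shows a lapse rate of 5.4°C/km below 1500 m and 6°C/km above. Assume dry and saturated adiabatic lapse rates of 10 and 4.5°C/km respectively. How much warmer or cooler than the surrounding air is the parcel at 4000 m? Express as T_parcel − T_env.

Parcel:
  1100–2500 m, dry: Δz = 1.4 km ⇒ ΔT = -14°C; T = -10.2°C
  2500–4000 m, saturated: Δz = 1.5 km ⇒ ΔT = -6.75°C; T = -16.95°C
Environment:
  1100–1500 m, environment, lower layer: Δz = 0.4 km ⇒ ΔT = -2.16°C; T = 1.64°C
  1500–4000 m, environment, upper layer: Δz = 2.5 km ⇒ ΔT = -15°C; T = -13.36°C
T_parcel − T_env = -16.95 − (-13.36) = -3.59°C

-3.59°C (parcel cooler than environment)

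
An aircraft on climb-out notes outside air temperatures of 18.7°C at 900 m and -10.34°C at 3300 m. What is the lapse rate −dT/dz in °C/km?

12.1°C/km

Γ = −ΔT/Δz = (18.7 − (-10.34)) / (3300 − 900) m
  = 29.04°C / 2.4 km = 12.1°C/km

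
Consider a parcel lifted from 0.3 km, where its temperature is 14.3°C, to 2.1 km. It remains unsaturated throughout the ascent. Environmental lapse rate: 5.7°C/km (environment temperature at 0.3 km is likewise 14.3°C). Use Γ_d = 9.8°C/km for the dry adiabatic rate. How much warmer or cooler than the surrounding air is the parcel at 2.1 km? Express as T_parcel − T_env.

Parcel:
  From 300 m to 2100 m (dry): cools by 9.8 × 1.8 = 17.64°C, giving -3.34°C.
Environment:
  From 300 m to 2100 m (environment): cools by 5.7 × 1.8 = 10.26°C, giving 4.04°C.
T_parcel − T_env = -3.34 − 4.04 = -7.38°C

-7.38°C (parcel cooler than environment)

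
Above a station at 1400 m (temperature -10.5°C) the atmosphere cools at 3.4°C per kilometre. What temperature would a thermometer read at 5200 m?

-23.42°C

1400–5200 m, environmental: Δz = 3.8 km ⇒ ΔT = -12.92°C; T = -23.42°C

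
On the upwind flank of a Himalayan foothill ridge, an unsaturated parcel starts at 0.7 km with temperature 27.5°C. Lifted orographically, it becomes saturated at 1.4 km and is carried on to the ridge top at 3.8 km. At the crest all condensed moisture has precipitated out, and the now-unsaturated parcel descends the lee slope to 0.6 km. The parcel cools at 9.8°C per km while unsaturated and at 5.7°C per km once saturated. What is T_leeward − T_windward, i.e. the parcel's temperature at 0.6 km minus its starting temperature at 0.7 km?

700 → 1400 m (dry, 9.8°C/km): ΔT = -9.8 × 0.7 = -6.86°C → T = 20.64°C
1400 → 3800 m (saturated, 5.7°C/km): ΔT = -5.7 × 2.4 = -13.68°C → T = 6.96°C
3800 → 600 m (dry descent, 9.8°C/km): ΔT = +9.8 × 3.2 = +31.36°C → T = 38.32°C
Net change vs windward start: 38.32 − 27.5 = +10.82°C

+10.82°C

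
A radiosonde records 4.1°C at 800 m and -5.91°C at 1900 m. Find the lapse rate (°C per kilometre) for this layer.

Γ = −ΔT/Δz = (4.1 − (-5.91)) / (1900 − 800) m
  = 10.01°C / 1.1 km = 9.1°C/km

9.1°C/km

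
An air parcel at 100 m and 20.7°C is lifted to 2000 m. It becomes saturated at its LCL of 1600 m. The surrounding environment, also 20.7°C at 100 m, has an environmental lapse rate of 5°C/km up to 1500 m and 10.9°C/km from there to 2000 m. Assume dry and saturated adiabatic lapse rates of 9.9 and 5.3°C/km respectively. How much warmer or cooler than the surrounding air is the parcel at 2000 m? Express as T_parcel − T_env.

Parcel:
  100–1600 m, dry: Δz = 1.5 km ⇒ ΔT = -14.85°C; T = 5.85°C
  1600–2000 m, saturated: Δz = 0.4 km ⇒ ΔT = -2.12°C; T = 3.73°C
Environment:
  100–1500 m, environment, lower layer: Δz = 1.4 km ⇒ ΔT = -7°C; T = 13.7°C
  1500–2000 m, environment, upper layer: Δz = 0.5 km ⇒ ΔT = -5.45°C; T = 8.25°C
T_parcel − T_env = 3.73 − 8.25 = -4.52°C

-4.52°C (parcel cooler than environment)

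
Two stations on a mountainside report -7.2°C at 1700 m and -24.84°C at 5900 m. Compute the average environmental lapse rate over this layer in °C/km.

Γ = −ΔT/Δz = (-7.2 − (-24.84)) / (5900 − 1700) m
  = 17.64°C / 4.2 km = 4.2°C/km

4.2°C/km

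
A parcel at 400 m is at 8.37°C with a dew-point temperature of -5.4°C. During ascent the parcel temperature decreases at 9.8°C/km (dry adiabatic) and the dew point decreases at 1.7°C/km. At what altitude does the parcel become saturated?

T and T_d converge at 9.8 − 1.7 = 8.1°C per km
Height above start = (8.37 − (-5.4)) / 8.1 = 1.7 km
LCL altitude = 400 m + 1700 m = 2100 m

2100 m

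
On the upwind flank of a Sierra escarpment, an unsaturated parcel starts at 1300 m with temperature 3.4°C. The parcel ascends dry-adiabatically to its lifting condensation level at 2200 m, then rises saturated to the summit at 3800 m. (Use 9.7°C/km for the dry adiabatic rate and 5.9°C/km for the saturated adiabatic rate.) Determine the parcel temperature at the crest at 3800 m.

1300–2200 m, dry: Δz = 0.9 km ⇒ ΔT = -8.73°C; T = -5.33°C
2200–3800 m, saturated: Δz = 1.6 km ⇒ ΔT = -9.44°C; T = -14.77°C

-14.77°C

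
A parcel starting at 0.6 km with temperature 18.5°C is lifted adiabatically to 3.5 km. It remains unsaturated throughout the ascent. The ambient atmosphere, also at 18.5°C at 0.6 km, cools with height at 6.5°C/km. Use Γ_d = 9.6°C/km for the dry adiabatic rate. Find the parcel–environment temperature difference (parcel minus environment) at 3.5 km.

-8.99°C (parcel cooler than environment)

Parcel:
  600–3500 m, dry: Δz = 2.9 km ⇒ ΔT = -27.84°C; T = -9.34°C
Environment:
  600–3500 m, environment: Δz = 2.9 km ⇒ ΔT = -18.85°C; T = -0.35°C
T_parcel − T_env = -9.34 − (-0.35) = -8.99°C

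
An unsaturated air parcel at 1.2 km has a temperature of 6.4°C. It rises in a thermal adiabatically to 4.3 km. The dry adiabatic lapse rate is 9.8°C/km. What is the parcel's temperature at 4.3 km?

-23.98°C

Dry adiabatic to 4300 m: -9.8 × 3.1 km = -30.38°C, so T = -23.98°C.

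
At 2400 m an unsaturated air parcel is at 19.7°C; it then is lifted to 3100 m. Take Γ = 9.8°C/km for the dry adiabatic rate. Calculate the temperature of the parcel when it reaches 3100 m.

12.84°C

From 2400 m to 3100 m (dry adiabatic): cools by 9.8 × 0.7 = 6.86°C, giving 12.84°C.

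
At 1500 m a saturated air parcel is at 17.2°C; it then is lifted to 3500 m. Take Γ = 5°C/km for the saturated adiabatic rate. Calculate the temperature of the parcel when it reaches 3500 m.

7.2°C

1500 → 3500 m (saturated adiabatic, 5°C/km): ΔT = -5 × 2 = -10°C → T = 7.2°C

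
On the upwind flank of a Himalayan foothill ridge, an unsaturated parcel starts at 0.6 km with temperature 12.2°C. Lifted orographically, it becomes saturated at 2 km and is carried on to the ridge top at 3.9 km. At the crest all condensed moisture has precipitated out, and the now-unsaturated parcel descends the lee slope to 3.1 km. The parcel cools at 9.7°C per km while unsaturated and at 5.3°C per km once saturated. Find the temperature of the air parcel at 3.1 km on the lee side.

-3.69°C

From 600 m to 2000 m (dry): cools by 9.7 × 1.4 = 13.58°C, giving -1.38°C.
From 2000 m to 3900 m (saturated): cools by 5.3 × 1.9 = 10.07°C, giving -11.45°C.
From 3900 m to 3100 m (dry descent): warms by 9.7 × 0.8 = 7.76°C, giving -3.69°C.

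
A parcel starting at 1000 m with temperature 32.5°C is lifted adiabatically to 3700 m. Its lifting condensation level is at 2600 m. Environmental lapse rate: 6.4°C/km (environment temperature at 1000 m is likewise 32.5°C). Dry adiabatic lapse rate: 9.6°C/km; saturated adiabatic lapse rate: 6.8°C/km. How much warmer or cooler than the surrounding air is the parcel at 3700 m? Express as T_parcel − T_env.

-5.56°C (parcel cooler than environment)

Parcel:
  1000 → 2600 m (dry, 9.6°C/km): ΔT = -9.6 × 1.6 = -15.36°C → T = 17.14°C
  2600 → 3700 m (saturated, 6.8°C/km): ΔT = -6.8 × 1.1 = -7.48°C → T = 9.66°C
Environment:
  1000 → 3700 m (environment, 6.4°C/km): ΔT = -6.4 × 2.7 = -17.28°C → T = 15.22°C
T_parcel − T_env = 9.66 − 15.22 = -5.56°C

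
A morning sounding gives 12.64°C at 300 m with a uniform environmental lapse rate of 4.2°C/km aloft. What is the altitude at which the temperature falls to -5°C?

Height above start = (12.64 − (-5)) / 4.2 = 4.2 km
Altitude = 300 m + 4200 m = 4500 m

4500 m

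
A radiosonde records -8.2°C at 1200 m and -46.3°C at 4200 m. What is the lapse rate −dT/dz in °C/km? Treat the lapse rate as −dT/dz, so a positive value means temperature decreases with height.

12.7°C/km

Γ = −ΔT/Δz = (-8.2 − (-46.3)) / (4200 − 1200) m
  = 38.1°C / 3 km = 12.7°C/km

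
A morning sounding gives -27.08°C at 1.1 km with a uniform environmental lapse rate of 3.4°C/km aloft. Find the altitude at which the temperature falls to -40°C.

4.9 km

Height above start = (-27.08 − (-40)) / 3.4 = 3.8 km
Altitude = 1100 m + 3800 m = 4900 m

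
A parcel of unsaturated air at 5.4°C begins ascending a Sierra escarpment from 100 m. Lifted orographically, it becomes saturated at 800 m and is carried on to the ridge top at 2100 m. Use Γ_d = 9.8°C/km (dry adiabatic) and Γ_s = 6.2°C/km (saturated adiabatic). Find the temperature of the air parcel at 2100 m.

-9.52°C

Dry to 800 m: -9.8 × 0.7 km = -6.86°C, so T = -1.46°C.
Saturated to 2100 m: -6.2 × 1.3 km = -8.06°C, so T = -9.52°C.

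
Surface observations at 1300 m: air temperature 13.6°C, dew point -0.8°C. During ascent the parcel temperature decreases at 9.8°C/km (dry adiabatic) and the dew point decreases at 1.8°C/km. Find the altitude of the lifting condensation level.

3100 m

T and T_d converge at 9.8 − 1.8 = 8°C per km
Height above start = (13.6 − (-0.8)) / 8 = 1.8 km
LCL altitude = 1300 m + 1800 m = 3100 m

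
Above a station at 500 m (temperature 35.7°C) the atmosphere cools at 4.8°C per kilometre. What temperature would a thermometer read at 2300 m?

27.06°C

From 500 m to 2300 m (environmental): cools by 4.8 × 1.8 = 8.64°C, giving 27.06°C.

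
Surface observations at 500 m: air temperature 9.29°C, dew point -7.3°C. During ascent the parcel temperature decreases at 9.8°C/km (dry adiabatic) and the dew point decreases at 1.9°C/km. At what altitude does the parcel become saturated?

T and T_d converge at 9.8 − 1.9 = 7.9°C per km
Height above start = (9.29 − (-7.3)) / 7.9 = 2.1 km
LCL altitude = 500 m + 2100 m = 2600 m

2600 m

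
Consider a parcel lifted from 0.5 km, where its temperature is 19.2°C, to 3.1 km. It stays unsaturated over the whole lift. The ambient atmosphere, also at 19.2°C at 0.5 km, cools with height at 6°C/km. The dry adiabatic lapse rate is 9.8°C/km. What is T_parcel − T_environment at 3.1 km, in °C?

-9.88°C (parcel cooler than environment)

Parcel:
  500 → 3100 m (dry, 9.8°C/km): ΔT = -9.8 × 2.6 = -25.48°C → T = -6.28°C
Environment:
  500 → 3100 m (environment, 6°C/km): ΔT = -6 × 2.6 = -15.6°C → T = 3.6°C
T_parcel − T_env = -6.28 − 3.6 = -9.88°C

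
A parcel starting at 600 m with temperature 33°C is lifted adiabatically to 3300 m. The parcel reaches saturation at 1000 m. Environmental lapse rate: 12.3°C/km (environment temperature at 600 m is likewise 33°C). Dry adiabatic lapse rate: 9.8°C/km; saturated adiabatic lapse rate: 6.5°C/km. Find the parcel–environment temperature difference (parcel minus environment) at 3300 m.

Parcel:
  600–1000 m, dry: Δz = 0.4 km ⇒ ΔT = -3.92°C; T = 29.08°C
  1000–3300 m, saturated: Δz = 2.3 km ⇒ ΔT = -14.95°C; T = 14.13°C
Environment:
  600–3300 m, environment: Δz = 2.7 km ⇒ ΔT = -33.21°C; T = -0.21°C
T_parcel − T_env = 14.13 − (-0.21) = +14.34°C

+14.34°C (parcel warmer than environment)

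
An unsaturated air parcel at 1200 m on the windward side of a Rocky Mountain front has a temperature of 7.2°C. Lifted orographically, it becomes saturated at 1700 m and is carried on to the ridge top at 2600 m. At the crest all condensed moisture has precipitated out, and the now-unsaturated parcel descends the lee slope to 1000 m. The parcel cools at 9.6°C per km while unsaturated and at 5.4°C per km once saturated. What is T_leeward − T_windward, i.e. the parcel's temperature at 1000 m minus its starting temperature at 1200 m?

1200–1700 m, dry: Δz = 0.5 km ⇒ ΔT = -4.8°C; T = 2.4°C
1700–2600 m, saturated: Δz = 0.9 km ⇒ ΔT = -4.86°C; T = -2.46°C
2600–1000 m, dry descent: Δz = 1.6 km ⇒ ΔT = +15.36°C; T = 12.9°C
Net change vs windward start: 12.9 − 7.2 = +5.7°C

+5.7°C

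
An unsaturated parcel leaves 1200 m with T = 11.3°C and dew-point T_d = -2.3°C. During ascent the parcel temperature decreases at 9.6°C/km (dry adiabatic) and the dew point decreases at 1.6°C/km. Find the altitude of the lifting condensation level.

T and T_d converge at 9.6 − 1.6 = 8°C per km
Height above start = (11.3 − (-2.3)) / 8 = 1.7 km
LCL altitude = 1200 m + 1700 m = 2900 m

2900 m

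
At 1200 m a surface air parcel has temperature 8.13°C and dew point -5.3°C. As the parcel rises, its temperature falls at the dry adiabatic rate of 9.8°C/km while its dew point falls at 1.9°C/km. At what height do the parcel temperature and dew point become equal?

2900 m

T and T_d converge at 9.8 − 1.9 = 7.9°C per km
Height above start = (8.13 − (-5.3)) / 7.9 = 1.7 km
LCL altitude = 1200 m + 1700 m = 2900 m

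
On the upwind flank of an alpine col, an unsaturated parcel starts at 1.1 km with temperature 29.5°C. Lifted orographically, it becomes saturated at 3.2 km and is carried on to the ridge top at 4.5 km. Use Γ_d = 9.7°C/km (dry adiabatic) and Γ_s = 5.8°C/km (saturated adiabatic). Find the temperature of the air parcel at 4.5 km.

1.59°C

1100 → 3200 m (dry, 9.7°C/km): ΔT = -9.7 × 2.1 = -20.37°C → T = 9.13°C
3200 → 4500 m (saturated, 5.8°C/km): ΔT = -5.8 × 1.3 = -7.54°C → T = 1.59°C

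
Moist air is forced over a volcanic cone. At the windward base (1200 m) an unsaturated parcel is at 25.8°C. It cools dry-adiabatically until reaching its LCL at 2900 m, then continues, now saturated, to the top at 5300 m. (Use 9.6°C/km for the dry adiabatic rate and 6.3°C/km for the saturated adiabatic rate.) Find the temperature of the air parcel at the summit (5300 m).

From 1200 m to 2900 m (dry): cools by 9.6 × 1.7 = 16.32°C, giving 9.48°C.
From 2900 m to 5300 m (saturated): cools by 6.3 × 2.4 = 15.12°C, giving -5.64°C.

-5.64°C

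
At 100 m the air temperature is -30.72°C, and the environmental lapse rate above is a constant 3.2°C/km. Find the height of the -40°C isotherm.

3000 m

Height above start = (-30.72 − (-40)) / 3.2 = 2.9 km
Altitude = 100 m + 2900 m = 3000 m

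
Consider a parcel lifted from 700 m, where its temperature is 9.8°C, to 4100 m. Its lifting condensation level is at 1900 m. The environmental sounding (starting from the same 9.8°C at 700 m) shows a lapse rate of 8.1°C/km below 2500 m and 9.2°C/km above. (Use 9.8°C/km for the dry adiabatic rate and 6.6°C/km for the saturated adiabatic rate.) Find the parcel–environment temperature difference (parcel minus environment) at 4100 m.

Parcel:
  From 700 m to 1900 m (dry): cools by 9.8 × 1.2 = 11.76°C, giving -1.96°C.
  From 1900 m to 4100 m (saturated): cools by 6.6 × 2.2 = 14.52°C, giving -16.48°C.
Environment:
  From 700 m to 2500 m (environment, lower layer): cools by 8.1 × 1.8 = 14.58°C, giving -4.78°C.
  From 2500 m to 4100 m (environment, upper layer): cools by 9.2 × 1.6 = 14.72°C, giving -19.5°C.
T_parcel − T_env = -16.48 − (-19.5) = +3.02°C

+3.02°C (parcel warmer than environment)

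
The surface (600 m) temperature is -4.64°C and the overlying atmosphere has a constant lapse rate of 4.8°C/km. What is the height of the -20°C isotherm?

Height above start = (-4.64 − (-20)) / 4.8 = 3.2 km
Altitude = 600 m + 3200 m = 3800 m

3800 m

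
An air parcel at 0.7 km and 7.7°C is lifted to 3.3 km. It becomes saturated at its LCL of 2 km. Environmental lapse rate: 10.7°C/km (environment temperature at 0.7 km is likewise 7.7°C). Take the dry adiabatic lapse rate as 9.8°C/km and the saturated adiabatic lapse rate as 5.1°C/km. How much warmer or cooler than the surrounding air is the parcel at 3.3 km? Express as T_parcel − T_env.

+8.45°C (parcel warmer than environment)

Parcel:
  From 700 m to 2000 m (dry): cools by 9.8 × 1.3 = 12.74°C, giving -5.04°C.
  From 2000 m to 3300 m (saturated): cools by 5.1 × 1.3 = 6.63°C, giving -11.67°C.
Environment:
  From 700 m to 3300 m (environment): cools by 10.7 × 2.6 = 27.82°C, giving -20.12°C.
T_parcel − T_env = -11.67 − (-20.12) = +8.45°C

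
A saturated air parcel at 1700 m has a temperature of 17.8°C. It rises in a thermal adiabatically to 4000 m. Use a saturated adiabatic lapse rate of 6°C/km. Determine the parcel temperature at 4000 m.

4°C

From 1700 m to 4000 m (saturated adiabatic): cools by 6 × 2.3 = 13.8°C, giving 4°C.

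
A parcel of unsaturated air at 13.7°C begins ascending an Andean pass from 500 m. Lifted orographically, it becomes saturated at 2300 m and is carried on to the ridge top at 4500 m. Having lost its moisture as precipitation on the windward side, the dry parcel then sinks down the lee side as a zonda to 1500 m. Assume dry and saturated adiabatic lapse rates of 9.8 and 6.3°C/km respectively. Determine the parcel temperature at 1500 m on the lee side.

Dry to 2300 m: -9.8 × 1.8 km = -17.64°C, so T = -3.94°C.
Saturated to 4500 m: -6.3 × 2.2 km = -13.86°C, so T = -17.8°C.
Dry descent to 1500 m: +9.8 × 3 km = +29.4°C, so T = 11.6°C.

11.6°C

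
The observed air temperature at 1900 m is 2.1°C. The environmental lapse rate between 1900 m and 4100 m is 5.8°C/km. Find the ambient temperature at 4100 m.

-10.66°C

1900–4100 m, environmental: Δz = 2.2 km ⇒ ΔT = -12.76°C; T = -10.66°C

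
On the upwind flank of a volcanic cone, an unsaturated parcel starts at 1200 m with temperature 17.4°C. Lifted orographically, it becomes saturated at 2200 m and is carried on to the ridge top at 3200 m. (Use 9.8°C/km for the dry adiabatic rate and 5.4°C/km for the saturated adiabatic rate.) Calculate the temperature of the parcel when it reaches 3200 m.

2.2°C

Dry to 2200 m: -9.8 × 1 km = -9.8°C, so T = 7.6°C.
Saturated to 3200 m: -5.4 × 1 km = -5.4°C, so T = 2.2°C.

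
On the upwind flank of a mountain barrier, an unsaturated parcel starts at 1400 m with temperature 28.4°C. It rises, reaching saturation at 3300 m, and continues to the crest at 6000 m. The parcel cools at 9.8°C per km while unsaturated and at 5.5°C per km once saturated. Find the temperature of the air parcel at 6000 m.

1400 → 3300 m (dry, 9.8°C/km): ΔT = -9.8 × 1.9 = -18.62°C → T = 9.78°C
3300 → 6000 m (saturated, 5.5°C/km): ΔT = -5.5 × 2.7 = -14.85°C → T = -5.07°C

-5.07°C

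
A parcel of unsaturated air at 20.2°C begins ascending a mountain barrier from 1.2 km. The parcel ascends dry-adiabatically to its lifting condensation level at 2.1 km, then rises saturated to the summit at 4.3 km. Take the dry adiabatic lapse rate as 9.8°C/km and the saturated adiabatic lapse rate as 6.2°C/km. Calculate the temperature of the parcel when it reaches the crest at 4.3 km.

1200–2100 m, dry: Δz = 0.9 km ⇒ ΔT = -8.82°C; T = 11.38°C
2100–4300 m, saturated: Δz = 2.2 km ⇒ ΔT = -13.64°C; T = -2.26°C

-2.26°C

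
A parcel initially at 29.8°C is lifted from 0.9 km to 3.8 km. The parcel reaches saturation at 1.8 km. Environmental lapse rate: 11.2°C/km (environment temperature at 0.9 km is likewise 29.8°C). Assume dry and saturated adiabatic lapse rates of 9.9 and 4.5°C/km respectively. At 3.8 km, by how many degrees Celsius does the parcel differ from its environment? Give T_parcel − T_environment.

+14.57°C (parcel warmer than environment)

Parcel:
  900 → 1800 m (dry, 9.9°C/km): ΔT = -9.9 × 0.9 = -8.91°C → T = 20.89°C
  1800 → 3800 m (saturated, 4.5°C/km): ΔT = -4.5 × 2 = -9°C → T = 11.89°C
Environment:
  900 → 3800 m (environment, 11.2°C/km): ΔT = -11.2 × 2.9 = -32.48°C → T = -2.68°C
T_parcel − T_env = 11.89 − (-2.68) = +14.57°C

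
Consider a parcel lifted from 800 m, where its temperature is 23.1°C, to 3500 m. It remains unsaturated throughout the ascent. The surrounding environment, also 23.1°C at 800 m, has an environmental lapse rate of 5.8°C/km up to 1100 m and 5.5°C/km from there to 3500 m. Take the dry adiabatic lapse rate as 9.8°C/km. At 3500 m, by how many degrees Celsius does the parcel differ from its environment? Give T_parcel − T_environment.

-11.52°C (parcel cooler than environment)

Parcel:
  800–3500 m, dry: Δz = 2.7 km ⇒ ΔT = -26.46°C; T = -3.36°C
Environment:
  800–1100 m, environment, lower layer: Δz = 0.3 km ⇒ ΔT = -1.74°C; T = 21.36°C
  1100–3500 m, environment, upper layer: Δz = 2.4 km ⇒ ΔT = -13.2°C; T = 8.16°C
T_parcel − T_env = -3.36 − 8.16 = -11.52°C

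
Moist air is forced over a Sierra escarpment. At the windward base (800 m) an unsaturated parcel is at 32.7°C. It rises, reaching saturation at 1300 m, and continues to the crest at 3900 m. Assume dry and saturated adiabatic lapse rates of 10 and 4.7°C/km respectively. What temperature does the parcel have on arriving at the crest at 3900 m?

800 → 1300 m (dry, 10°C/km): ΔT = -10 × 0.5 = -5°C → T = 27.7°C
1300 → 3900 m (saturated, 4.7°C/km): ΔT = -4.7 × 2.6 = -12.22°C → T = 15.48°C

15.48°C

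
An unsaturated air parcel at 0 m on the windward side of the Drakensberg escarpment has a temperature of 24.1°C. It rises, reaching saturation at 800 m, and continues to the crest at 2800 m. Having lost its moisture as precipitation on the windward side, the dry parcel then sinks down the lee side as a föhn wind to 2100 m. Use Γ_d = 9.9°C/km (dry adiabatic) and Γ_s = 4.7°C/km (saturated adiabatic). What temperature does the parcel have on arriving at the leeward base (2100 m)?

13.71°C

0–800 m, dry: Δz = 0.8 km ⇒ ΔT = -7.92°C; T = 16.18°C
800–2800 m, saturated: Δz = 2 km ⇒ ΔT = -9.4°C; T = 6.78°C
2800–2100 m, dry descent: Δz = 0.7 km ⇒ ΔT = +6.93°C; T = 13.71°C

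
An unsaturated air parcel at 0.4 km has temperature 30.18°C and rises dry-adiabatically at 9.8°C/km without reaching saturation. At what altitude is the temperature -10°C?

Height above start = (30.18 − (-10)) / 9.8 = 4.1 km
Altitude = 400 m + 4100 m = 4500 m

4.5 km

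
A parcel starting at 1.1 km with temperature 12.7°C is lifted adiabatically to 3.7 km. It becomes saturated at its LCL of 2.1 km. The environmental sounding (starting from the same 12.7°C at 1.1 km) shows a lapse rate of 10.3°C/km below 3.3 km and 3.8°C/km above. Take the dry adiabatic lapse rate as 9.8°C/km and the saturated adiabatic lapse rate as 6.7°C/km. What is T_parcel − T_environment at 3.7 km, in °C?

Parcel:
  Dry to 2100 m: -9.8 × 1 km = -9.8°C, so T = 2.9°C.
  Saturated to 3700 m: -6.7 × 1.6 km = -10.72°C, so T = -7.82°C.
Environment:
  Environment, lower layer to 3300 m: -10.3 × 2.2 km = -22.66°C, so T = -9.96°C.
  Environment, upper layer to 3700 m: -3.8 × 0.4 km = -1.52°C, so T = -11.48°C.
T_parcel − T_env = -7.82 − (-11.48) = +3.66°C

+3.66°C (parcel warmer than environment)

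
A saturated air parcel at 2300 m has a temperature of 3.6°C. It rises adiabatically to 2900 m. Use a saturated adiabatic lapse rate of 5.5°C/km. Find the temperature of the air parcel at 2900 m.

0.3°C

From 2300 m to 2900 m (saturated adiabatic): cools by 5.5 × 0.6 = 3.3°C, giving 0.3°C.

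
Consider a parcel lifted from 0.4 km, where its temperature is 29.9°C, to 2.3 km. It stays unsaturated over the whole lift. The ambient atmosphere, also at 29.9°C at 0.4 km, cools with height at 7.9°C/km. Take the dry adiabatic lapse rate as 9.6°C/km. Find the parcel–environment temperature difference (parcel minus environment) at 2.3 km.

-3.23°C (parcel cooler than environment)

Parcel:
  Dry to 2300 m: -9.6 × 1.9 km = -18.24°C, so T = 11.66°C.
Environment:
  Environment to 2300 m: -7.9 × 1.9 km = -15.01°C, so T = 14.89°C.
T_parcel − T_env = 11.66 − 14.89 = -3.23°C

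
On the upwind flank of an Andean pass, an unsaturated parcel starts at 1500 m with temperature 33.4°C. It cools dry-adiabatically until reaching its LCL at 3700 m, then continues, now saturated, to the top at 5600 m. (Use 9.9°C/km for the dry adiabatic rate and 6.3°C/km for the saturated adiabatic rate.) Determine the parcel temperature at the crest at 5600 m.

-0.35°C

1500–3700 m, dry: Δz = 2.2 km ⇒ ΔT = -21.78°C; T = 11.62°C
3700–5600 m, saturated: Δz = 1.9 km ⇒ ΔT = -11.97°C; T = -0.35°C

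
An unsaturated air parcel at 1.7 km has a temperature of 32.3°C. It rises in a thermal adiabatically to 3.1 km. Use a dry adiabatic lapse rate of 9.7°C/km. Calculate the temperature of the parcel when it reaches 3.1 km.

18.72°C

Dry adiabatic to 3100 m: -9.7 × 1.4 km = -13.58°C, so T = 18.72°C.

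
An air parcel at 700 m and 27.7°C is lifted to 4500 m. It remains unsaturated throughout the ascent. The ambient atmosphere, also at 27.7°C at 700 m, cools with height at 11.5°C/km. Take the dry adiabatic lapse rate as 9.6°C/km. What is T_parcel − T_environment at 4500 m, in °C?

Parcel:
  From 700 m to 4500 m (dry): cools by 9.6 × 3.8 = 36.48°C, giving -8.78°C.
Environment:
  From 700 m to 4500 m (environment): cools by 11.5 × 3.8 = 43.7°C, giving -16°C.
T_parcel − T_env = -8.78 − (-16) = +7.22°C

+7.22°C (parcel warmer than environment)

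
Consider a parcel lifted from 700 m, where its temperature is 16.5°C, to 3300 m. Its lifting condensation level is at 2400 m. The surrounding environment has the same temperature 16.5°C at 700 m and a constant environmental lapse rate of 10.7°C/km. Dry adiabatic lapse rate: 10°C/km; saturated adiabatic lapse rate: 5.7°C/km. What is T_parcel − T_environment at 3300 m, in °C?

Parcel:
  700 → 2400 m (dry, 10°C/km): ΔT = -10 × 1.7 = -17°C → T = -0.5°C
  2400 → 3300 m (saturated, 5.7°C/km): ΔT = -5.7 × 0.9 = -5.13°C → T = -5.63°C
Environment:
  700 → 3300 m (environment, 10.7°C/km): ΔT = -10.7 × 2.6 = -27.82°C → T = -11.32°C
T_parcel − T_env = -5.63 − (-11.32) = +5.69°C

+5.69°C (parcel warmer than environment)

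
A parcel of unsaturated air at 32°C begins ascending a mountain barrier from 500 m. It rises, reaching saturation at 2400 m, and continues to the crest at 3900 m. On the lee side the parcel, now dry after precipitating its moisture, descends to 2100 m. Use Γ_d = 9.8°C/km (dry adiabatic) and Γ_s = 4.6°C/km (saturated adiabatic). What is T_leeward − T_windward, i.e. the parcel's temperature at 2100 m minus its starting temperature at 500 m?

From 500 m to 2400 m (dry): cools by 9.8 × 1.9 = 18.62°C, giving 13.38°C.
From 2400 m to 3900 m (saturated): cools by 4.6 × 1.5 = 6.9°C, giving 6.48°C.
From 3900 m to 2100 m (dry descent): warms by 9.8 × 1.8 = 17.64°C, giving 24.12°C.
Net change vs windward start: 24.12 − 32 = -7.88°C

-7.88°C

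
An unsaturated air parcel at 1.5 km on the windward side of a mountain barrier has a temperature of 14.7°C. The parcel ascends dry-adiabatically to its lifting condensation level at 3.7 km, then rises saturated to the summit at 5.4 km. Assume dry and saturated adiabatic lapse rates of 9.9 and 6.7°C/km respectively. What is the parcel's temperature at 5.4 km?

-18.47°C

From 1500 m to 3700 m (dry): cools by 9.9 × 2.2 = 21.78°C, giving -7.08°C.
From 3700 m to 5400 m (saturated): cools by 6.7 × 1.7 = 11.39°C, giving -18.47°C.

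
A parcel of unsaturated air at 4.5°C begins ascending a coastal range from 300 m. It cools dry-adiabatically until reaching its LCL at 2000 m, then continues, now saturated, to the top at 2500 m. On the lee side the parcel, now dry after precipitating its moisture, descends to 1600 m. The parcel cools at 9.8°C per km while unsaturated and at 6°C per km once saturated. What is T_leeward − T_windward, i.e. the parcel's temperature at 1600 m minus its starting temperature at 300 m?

-10.84°C

Dry to 2000 m: -9.8 × 1.7 km = -16.66°C, so T = -12.16°C.
Saturated to 2500 m: -6 × 0.5 km = -3°C, so T = -15.16°C.
Dry descent to 1600 m: +9.8 × 0.9 km = +8.82°C, so T = -6.34°C.
Net change vs windward start: -6.34 − 4.5 = -10.84°C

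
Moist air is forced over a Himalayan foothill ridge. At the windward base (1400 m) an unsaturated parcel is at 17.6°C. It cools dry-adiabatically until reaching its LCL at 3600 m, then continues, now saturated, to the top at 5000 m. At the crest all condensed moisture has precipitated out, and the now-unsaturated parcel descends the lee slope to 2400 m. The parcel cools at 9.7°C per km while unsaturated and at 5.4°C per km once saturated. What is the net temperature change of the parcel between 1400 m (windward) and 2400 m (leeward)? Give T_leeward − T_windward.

From 1400 m to 3600 m (dry): cools by 9.7 × 2.2 = 21.34°C, giving -3.74°C.
From 3600 m to 5000 m (saturated): cools by 5.4 × 1.4 = 7.56°C, giving -11.3°C.
From 5000 m to 2400 m (dry descent): warms by 9.7 × 2.6 = 25.22°C, giving 13.92°C.
Net change vs windward start: 13.92 − 17.6 = -3.68°C

-3.68°C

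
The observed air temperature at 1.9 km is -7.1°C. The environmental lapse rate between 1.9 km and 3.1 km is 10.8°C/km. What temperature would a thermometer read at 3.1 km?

1900 → 3100 m (environmental, 10.8°C/km): ΔT = -10.8 × 1.2 = -12.96°C → T = -20.06°C

-20.06°C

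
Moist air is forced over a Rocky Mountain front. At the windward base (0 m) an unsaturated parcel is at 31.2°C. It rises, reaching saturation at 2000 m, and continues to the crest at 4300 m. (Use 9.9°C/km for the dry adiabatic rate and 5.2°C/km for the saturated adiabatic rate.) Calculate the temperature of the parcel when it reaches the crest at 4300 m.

-0.56°C

Dry to 2000 m: -9.9 × 2 km = -19.8°C, so T = 11.4°C.
Saturated to 4300 m: -5.2 × 2.3 km = -11.96°C, so T = -0.56°C.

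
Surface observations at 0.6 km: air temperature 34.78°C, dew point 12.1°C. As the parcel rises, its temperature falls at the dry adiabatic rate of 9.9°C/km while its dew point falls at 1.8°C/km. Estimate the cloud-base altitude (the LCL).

T and T_d converge at 9.9 − 1.8 = 8.1°C per km
Height above start = (34.78 − 12.1) / 8.1 = 2.8 km
LCL altitude = 600 m + 2800 m = 3400 m

3.4 km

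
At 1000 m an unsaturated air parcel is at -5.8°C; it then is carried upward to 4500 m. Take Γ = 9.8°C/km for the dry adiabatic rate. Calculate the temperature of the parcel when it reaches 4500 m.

1000–4500 m, dry adiabatic: Δz = 3.5 km ⇒ ΔT = -34.3°C; T = -40.1°C

-40.1°C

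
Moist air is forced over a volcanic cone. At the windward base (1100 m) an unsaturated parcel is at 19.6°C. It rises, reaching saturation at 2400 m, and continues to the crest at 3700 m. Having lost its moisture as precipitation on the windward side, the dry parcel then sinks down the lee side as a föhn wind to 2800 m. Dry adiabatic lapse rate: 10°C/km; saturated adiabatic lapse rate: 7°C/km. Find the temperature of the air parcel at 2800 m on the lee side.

6.5°C

Dry to 2400 m: -10 × 1.3 km = -13°C, so T = 6.6°C.
Saturated to 3700 m: -7 × 1.3 km = -9.1°C, so T = -2.5°C.
Dry descent to 2800 m: +10 × 0.9 km = +9°C, so T = 6.5°C.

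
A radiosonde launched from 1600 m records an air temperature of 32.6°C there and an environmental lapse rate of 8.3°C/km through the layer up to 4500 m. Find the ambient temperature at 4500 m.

Environmental to 4500 m: -8.3 × 2.9 km = -24.07°C, so T = 8.53°C.

8.53°C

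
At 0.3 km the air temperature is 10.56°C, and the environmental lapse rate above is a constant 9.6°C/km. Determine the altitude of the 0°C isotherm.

1.4 km

Height above start = (10.56 − 0) / 9.6 = 1.1 km
Altitude = 300 m + 1100 m = 1400 m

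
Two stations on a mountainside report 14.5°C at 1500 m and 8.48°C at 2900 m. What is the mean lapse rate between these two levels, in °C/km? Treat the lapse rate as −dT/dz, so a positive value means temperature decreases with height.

Γ = −ΔT/Δz = (14.5 − 8.48) / (2900 − 1500) m
  = 6.02°C / 1.4 km = 4.3°C/km

4.3°C/km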